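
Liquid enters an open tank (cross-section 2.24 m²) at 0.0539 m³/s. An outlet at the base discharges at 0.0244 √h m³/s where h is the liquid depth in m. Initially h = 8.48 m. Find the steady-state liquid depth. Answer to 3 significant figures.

Mass balance (ρ constant): A dh/dt = Q_in − 0.0244 √h. At steady state dh/dt = 0:
Q_in = 0.0244 √h_ss ⇒ √h_ss = 0.0539/0.0244 = 2.2090.
h_ss = 2.2090² = 4.8798 m. (Since h₀ = 8.48 m > h_ss, the level will fall toward this value.)

4.88 m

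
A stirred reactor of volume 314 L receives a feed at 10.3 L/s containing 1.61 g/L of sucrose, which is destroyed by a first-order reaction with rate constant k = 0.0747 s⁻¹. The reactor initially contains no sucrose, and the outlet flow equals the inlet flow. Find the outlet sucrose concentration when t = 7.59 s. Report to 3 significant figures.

V dC/dt = Q(C_in − C) − k V C.
dC/dt = (Q/V) C_in − (Q/V + k) C; effective rate a = Q/V + k = 0.032803 + 0.0747 = 0.10750 s⁻¹.
C_ss = Q C_in/(Q + kV) = 0.49126 g/L; C(t) = C_ss + (C₀ − C_ss) e^(−a t).
C(7.59) = 0.49126 + (-0.49126)·e^(−0.10750·7.59) = 0.49126 + (-0.49126)·0.44222 = 0.27402 g/L.

0.274 g/L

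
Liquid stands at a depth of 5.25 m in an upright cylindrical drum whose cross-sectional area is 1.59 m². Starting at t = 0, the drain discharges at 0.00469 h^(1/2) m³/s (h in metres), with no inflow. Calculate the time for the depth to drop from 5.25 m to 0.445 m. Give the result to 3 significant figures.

1100 s

With no inflow, A dh/dt = −0.00469 √h.
This is separable: 2 d(√h)/dt = −0.00469/A, so √h = √h₀ − (0.00469/(2A)) t.
t = 2A(√h₀ − √h)/0.00469 = 2·1.59·(√5.25 − √0.445)/0.00469
  = 3.1800 × (2.2913 − 0.66708) / 0.00469 = 1101.3 s.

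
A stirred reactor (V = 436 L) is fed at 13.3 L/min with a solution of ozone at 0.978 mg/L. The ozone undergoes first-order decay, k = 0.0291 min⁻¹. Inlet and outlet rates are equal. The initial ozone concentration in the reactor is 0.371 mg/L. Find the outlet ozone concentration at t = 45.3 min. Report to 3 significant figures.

0.492 mg/L

V dC/dt = Q(C_in − C) − k V C.
dC/dt = (Q/V) C_in − (Q/V + k) C; effective rate a = Q/V + k = 0.030505 + 0.0291 = 0.059605 min⁻¹.
C_ss = Q C_in/(Q + kV) = 0.50052 mg/L; C(t) = C_ss + (C₀ − C_ss) e^(−a t).
C(45.3) = 0.50052 + (-0.12952)·e^(−0.059605·45.3) = 0.50052 + (-0.12952)·0.067200 = 0.49182 mg/L.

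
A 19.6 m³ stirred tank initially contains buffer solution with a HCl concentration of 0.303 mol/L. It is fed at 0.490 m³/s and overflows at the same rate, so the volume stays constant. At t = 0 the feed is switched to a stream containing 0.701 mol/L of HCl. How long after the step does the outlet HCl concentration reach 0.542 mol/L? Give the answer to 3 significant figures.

Unsteady species balance (constant V, well mixed): V dC/dt = Q(C_in − C), so τ = V/Q = 40.000 s.
C(t) = C_in + (C₀ − C_in) e^(−t/τ). Set C = 0.542 and solve for t:
e^(−t/τ) = (C − C_in)/(C₀ − C_in) = (0.542 − 0.701)/(0.303 − 0.701) = 0.39950
t = −τ ln(…) = 40.000 × 0.91755 = 36.702 s.

36.7 s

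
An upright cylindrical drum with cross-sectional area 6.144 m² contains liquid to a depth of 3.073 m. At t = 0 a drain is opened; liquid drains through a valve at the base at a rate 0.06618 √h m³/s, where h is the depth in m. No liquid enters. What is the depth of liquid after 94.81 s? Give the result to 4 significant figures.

Volume balance on the tank: A dh/dt = −0.06618 √h.
This is separable: 2 d(√h)/dt = −0.06618/A, so √h = √h₀ − (0.06618/(2A)) t.
√h = √3.073 − 0.06618·94.81/(2·6.144) = 1.75300 − 0.510622 = 1.24238.
h = 1.24238² = 1.54350 m.

1.543 m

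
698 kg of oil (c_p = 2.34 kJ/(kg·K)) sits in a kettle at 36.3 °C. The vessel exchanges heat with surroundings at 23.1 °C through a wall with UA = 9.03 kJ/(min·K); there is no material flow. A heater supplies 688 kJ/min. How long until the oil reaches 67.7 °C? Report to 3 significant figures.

Lumped-capacitance energy balance: M c_p dT/dt = UA(T_amb − T) + Q̇.
τ = M c_p/UA = 180.88 min; T_ss = T_amb + Q̇/UA = 23.1 + 688/9.03 = 99.290 °C.
T(t) = T_ss + (T₀ − T_ss)e^(−t/τ); set T = 67.7:
t = −τ ln[(T − T_ss)/(T₀ − T_ss)] = −180.88 · ln(0.50151) = 124.83 min.

125 min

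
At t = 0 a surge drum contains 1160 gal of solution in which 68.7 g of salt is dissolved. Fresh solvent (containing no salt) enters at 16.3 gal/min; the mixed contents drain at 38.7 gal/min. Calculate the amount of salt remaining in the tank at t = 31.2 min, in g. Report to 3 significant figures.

Total volume: dV/dt = Q_in − Q_out = -22.400 gal/min, so V(t) = 1160 − 22.400 t and V(31.2) = 461.12 gal.
No salt enters, so dm/dt = −Q_out · (m/V).
Separate: dm/m = −Q_out dt/V(t) ⇒ ln(m/m₀) = −(Q_out/(Q_in−Q_out)) ln(V/V₀).
m = m₀ (V₀/V)^(Q_out/(Q_in−Q_out)) = 68.7 × (1160/461.12)^(-1.7277) = 13.956 g.

14.0 g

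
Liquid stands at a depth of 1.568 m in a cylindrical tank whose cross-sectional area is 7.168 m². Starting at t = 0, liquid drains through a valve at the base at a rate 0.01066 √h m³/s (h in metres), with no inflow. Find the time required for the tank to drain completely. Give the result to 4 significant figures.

1684 s

With no inflow, A dh/dt = −0.01066 √h.
Separate and integrate: 2(√h − √h₀) = −(0.01066/A) t.
Tank is empty when √h = 0: t_empty = 2A√h₀/0.01066.
t_empty = 2·7.168·√1.568/0.01066 = 14.3360·1.25220/0.01066 = 1684.01 s.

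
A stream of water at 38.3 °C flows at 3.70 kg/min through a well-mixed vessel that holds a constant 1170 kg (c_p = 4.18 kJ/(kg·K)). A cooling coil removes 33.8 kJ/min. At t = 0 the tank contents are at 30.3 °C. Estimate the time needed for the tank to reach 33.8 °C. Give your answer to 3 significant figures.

M c_p dT/dt = ṁ c_p (T_in − T) − Q̇.
τ = M/ṁ = 316.22 min; T_ss = T_in − Q̇/(ṁ c_p) = 36.115 °C.
T(t) = T_ss + (T₀ − T_ss) e^(−t/τ). Set T = 33.8:
e^(−t/τ) = (33.8 − 36.115)/(30.3 − 36.115) = 0.39806
t = −316.22 · ln(0.39806) = 291.28 min.

291 min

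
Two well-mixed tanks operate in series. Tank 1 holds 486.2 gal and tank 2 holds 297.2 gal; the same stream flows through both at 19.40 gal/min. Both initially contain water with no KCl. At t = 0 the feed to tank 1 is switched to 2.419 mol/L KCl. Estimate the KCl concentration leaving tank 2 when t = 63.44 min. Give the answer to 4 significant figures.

Time constants: τᵢ = Vᵢ/Q for each well-mixed tank.
τ₁ = 486.2/19.40 = 25.0619 min; τ₂ = 297.2/19.40 = 15.3196 min.
Solving the cascade with C₁(0)=C₂(0)=0 gives C₂(t) = C_in[1 − (τ₁ e^(−t/τ₁) − τ₂ e^(−t/τ₂))/(τ₁ − τ₂)].
At t = 63.44: e^(−t/τ₁) = 0.0795526, e^(−t/τ₂) = 0.0159053.
C₂ = 2.419·[1 − (25.0619·0.0795526 − 15.3196·0.0159053)/(9.74227)] = 2.419·0.820363 = 1.98446 mol/L.

1.984 mol/L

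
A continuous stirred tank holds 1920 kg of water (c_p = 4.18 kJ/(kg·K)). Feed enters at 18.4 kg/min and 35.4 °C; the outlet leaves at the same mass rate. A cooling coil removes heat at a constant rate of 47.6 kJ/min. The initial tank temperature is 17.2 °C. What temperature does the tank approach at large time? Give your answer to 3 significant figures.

34.8 °C

Energy balance: M c_p dT/dt = ṁ c_p (T_in − T) − 47.6.
At steady state dT/dt = 0 ⇒ T_ss = T_in − Q̇/(ṁ c_p) = 35.4 − 47.6/(18.4·4.18) = 34.781 °C.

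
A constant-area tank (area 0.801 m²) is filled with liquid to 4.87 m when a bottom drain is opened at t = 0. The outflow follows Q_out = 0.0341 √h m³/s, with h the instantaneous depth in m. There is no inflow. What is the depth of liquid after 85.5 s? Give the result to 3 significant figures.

0.150 m

With no inflow, A dh/dt = −0.0341 √h.
Separate and integrate: 2(√h − √h₀) = −(0.0341/A) t.
√h = √4.87 − 0.0341·85.5/(2·0.801) = 2.2068 − 1.8199 = 0.38686.
h = 0.38686² = 0.14966 m.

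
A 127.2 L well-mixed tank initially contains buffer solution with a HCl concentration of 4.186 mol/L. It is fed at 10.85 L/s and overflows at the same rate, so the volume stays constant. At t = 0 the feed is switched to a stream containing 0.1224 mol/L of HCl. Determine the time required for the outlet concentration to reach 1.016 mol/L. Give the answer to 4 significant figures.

17.76 s

Transient balance on the dissolved component: V dC/dt = Q(C_in − C), so τ = V/Q = 11.7235 s.
C(t) = C_in + (C₀ − C_in) e^(−t/τ). Set C = 1.016 and solve for t:
e^(−t/τ) = (C − C_in)/(C₀ − C_in) = (1.016 − 0.1224)/(4.186 − 0.1224) = 0.219904
t = −τ ln(…) = 11.7235 × 1.51457 = 17.7560 s.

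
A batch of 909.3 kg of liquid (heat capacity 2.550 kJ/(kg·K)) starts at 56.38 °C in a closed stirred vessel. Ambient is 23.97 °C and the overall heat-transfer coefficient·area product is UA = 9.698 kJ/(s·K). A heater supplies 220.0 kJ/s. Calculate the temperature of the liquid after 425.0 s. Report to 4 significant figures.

48.30 °C

Lumped-capacitance energy balance: M c_p dT/dt = UA(T_amb − T) + Q̇.
dT/dt = (T_ss − T)/τ with T_ss = T_amb + Q̇/UA = 23.97 + 220.0/9.698 = 46.6551 °C, τ = M c_p/UA = 909.3·2.550/9.698 = 239.092 s.
This is linear first-order; T(t) = T_ss + (T₀ − T_ss) e^(−t/τ).
T(425.0) = 46.6551 + (9.72491)·0.169050 = 48.2991 °C.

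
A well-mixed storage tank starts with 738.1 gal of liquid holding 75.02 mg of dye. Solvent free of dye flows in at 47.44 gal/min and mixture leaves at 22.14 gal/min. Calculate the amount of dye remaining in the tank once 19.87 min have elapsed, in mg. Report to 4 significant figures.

Let m(t) be the amount of dye. Volume: V(t) = V₀ + (Q_in − Q_out) t = 738.1 + 25.3000 t; V(19.87) = 1240.81 gal.
Species balance (pure solvent in): dm/dt = −Q_out · m/V(t).
Separate: dm/m = −Q_out dt/V(t) ⇒ ln(m/m₀) = −(Q_out/(Q_in−Q_out)) ln(V/V₀).
m = m₀ (V₀/V)^(Q_out/(Q_in−Q_out)) = 75.02 × (738.1/1240.81)^(0.875099) = 47.6171 mg.

47.62 mg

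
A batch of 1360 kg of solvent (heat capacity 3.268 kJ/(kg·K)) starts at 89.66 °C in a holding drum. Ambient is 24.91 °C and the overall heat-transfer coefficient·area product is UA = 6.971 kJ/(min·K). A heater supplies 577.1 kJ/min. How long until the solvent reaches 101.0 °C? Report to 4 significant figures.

M c_p dT/dt = −UA(T − T_amb) + Q̇.
τ = M c_p/UA = 637.567 min; T_ss = T_amb + Q̇/UA = 24.91 + 577.1/6.971 = 107.696 °C.
T(t) = T_ss + (T₀ − T_ss)e^(−t/τ); set T = 101.0:
t = −τ ln[(T − T_ss)/(T₀ − T_ss)] = −637.567 · ln(0.371251) = 631.750 min.

631.7 min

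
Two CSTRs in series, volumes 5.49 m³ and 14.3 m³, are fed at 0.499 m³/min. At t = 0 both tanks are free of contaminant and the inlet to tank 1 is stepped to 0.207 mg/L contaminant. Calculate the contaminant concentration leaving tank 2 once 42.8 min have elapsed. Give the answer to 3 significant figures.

0.134 mg/L

Species balance on tank i: dCᵢ/dt = (Cᵢ₋₁ − Cᵢ)/τᵢ with τᵢ = Vᵢ/Q.
τ₁ = 5.49/0.499 = 11.002 min; τ₂ = 14.3/0.499 = 28.657 min.
Solving the cascade with C₁(0)=C₂(0)=0 gives C₂(t) = C_in[1 − (τ₁ e^(−t/τ₁) − τ₂ e^(−t/τ₂))/(τ₁ − τ₂)].
At t = 42.8: e^(−t/τ₁) = 0.020441, e^(−t/τ₂) = 0.22458.
C₂ = 0.207·[1 − (11.002·0.020441 − 28.657·0.22458)/(-17.655)] = 0.207·0.64821 = 0.13418 mg/L.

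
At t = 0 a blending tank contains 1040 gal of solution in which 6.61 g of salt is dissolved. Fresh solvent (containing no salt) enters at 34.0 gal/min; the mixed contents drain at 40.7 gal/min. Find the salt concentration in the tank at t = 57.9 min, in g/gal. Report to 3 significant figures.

0.000595 g/gal

Total volume: dV/dt = Q_in − Q_out = -6.7000 gal/min, so V(t) = 1040 − 6.7000 t and V(57.9) = 652.07 gal.
No salt enters, so dm/dt = −Q_out · (m/V).
Separate: dm/m = −Q_out dt/V(t) ⇒ ln(m/m₀) = −(Q_out/(Q_in−Q_out)) ln(V/V₀).
m = m₀ (V₀/V)^(Q_out/(Q_in−Q_out)) = 6.61 × (1040/652.07)^(-6.0746) = 0.38783 g.
C = m/V = 0.38783/652.07 = 0.00059476 g/gal.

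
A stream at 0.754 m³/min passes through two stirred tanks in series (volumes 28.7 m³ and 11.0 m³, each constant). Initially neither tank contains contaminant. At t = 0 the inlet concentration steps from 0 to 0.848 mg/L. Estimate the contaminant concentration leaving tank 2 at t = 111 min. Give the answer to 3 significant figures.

Species balance on tank i: dCᵢ/dt = (Cᵢ₋₁ − Cᵢ)/τᵢ with τᵢ = Vᵢ/Q.
τ₁ = 28.7/0.754 = 38.064 min; τ₂ = 11.0/0.754 = 14.589 min.
Solving the cascade with C₁(0)=C₂(0)=0 gives C₂(t) = C_in[1 − (τ₁ e^(−t/τ₁) − τ₂ e^(−t/τ₂))/(τ₁ − τ₂)].
At t = 111: e^(−t/τ₁) = 0.054141, e^(−t/τ₂) = 0.00049619.
C₂ = 0.848·[1 − (38.064·0.054141 − 14.589·0.00049619)/(23.475)] = 0.848·0.91252 = 0.77382 mg/L.

0.774 mg/L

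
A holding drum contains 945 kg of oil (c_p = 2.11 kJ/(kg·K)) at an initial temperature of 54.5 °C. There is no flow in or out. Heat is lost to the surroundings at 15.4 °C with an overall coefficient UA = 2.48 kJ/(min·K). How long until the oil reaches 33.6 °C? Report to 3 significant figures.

M c_p dT/dt = −UA(T − T_amb).
τ = M c_p/UA = 804.01 min; T_ss = T_amb = 15.400 °C.
T(t) = T_ss + (T₀ − T_ss)e^(−t/τ); set T = 33.6:
t = −τ ln[(T − T_ss)/(T₀ − T_ss)] = −804.01 · ln(0.46547) = 614.83 min.

615 min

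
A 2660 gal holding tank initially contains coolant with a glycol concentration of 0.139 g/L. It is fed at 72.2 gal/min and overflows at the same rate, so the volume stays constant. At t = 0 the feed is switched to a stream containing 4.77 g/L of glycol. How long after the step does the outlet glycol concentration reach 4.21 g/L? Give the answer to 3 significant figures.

77.8 min

Species balance: V dC/dt = Q(C_in − C) ⇒ τ = V/Q = 36.842 min.
C(t) = C_in + (C₀ − C_in) e^(−t/τ). Set C = 4.21 and solve for t:
e^(−t/τ) = (C − C_in)/(C₀ − C_in) = (4.21 − 4.77)/(0.139 − 4.77) = 0.12092
t = −τ ln(…) = 36.842 × 2.1126 = 77.832 min.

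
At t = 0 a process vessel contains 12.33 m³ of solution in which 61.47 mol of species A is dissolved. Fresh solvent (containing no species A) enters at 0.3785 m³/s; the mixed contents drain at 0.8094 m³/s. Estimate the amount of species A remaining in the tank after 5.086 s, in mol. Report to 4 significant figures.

Let m(t) be the amount of species A. Volume: V(t) = V₀ + (Q_in − Q_out) t = 12.33 − 0.430900 t; V(5.086) = 10.1384 m³.
Species balance (pure solvent in): dm/dt = −Q_out · m/V(t).
Separate: dm/m = −Q_out dt/V(t) ⇒ ln(m/m₀) = −(Q_out/(Q_in−Q_out)) ln(V/V₀).
m = m₀ (V₀/V)^(Q_out/(Q_in−Q_out)) = 61.47 × (12.33/10.1384)^(-1.87839) = 42.5613 mol.

42.56 mol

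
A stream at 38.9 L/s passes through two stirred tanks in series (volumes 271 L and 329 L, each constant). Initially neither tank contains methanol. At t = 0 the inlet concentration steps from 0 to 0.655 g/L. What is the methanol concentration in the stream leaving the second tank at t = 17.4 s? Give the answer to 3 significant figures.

0.432 g/L

Species balance on tank i: dCᵢ/dt = (Cᵢ₋₁ − Cᵢ)/τᵢ with τᵢ = Vᵢ/Q.
τ₁ = 271/38.9 = 6.9666 s; τ₂ = 329/38.9 = 8.4576 s.
Solving the cascade with C₁(0)=C₂(0)=0 gives C₂(t) = C_in[1 − (τ₁ e^(−t/τ₁) − τ₂ e^(−t/τ₂))/(τ₁ − τ₂)].
At t = 17.4: e^(−t/τ₁) = 0.082279, e^(−t/τ₂) = 0.12780.
C₂ = 0.655·[1 − (6.9666·0.082279 − 8.4576·0.12780)/(-1.4910)] = 0.655·0.65953 = 0.43199 g/L.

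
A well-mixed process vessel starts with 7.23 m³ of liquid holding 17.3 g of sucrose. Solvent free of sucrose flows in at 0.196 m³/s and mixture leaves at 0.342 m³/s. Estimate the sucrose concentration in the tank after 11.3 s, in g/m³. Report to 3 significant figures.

Total volume: dV/dt = Q_in − Q_out = -0.14600 m³/s, so V(t) = 7.23 − 0.14600 t and V(11.3) = 5.5802 m³.
No sucrose enters, so dm/dt = −Q_out · (m/V).
Separate: dm/m = −Q_out dt/V(t) ⇒ ln(m/m₀) = −(Q_out/(Q_in−Q_out)) ln(V/V₀).
m = m₀ (V₀/V)^(Q_out/(Q_in−Q_out)) = 17.3 × (7.23/5.5802)^(-2.3425) = 9.4307 g.
C = m/V = 9.4307/5.5802 = 1.6900 g/m³.

1.69 g/m³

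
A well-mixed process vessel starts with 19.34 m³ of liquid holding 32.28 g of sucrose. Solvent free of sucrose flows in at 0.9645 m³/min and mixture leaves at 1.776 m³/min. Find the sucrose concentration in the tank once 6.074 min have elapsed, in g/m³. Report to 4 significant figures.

Total volume: dV/dt = Q_in − Q_out = -0.811500 m³/min, so V(t) = 19.34 − 0.811500 t and V(6.074) = 14.4109 m³.
No sucrose enters, so dm/dt = −Q_out · (m/V).
dm/m = −Q_out dt/(V₀ − 0.811500 t); integrating gives ln(m/m₀) = −(Q_out/(Q_in−Q_out)) ln(V/V₀).
m = m₀ (V₀/V)^(Q_out/(Q_in−Q_out)) = 32.28 × (19.34/14.4109)^(-2.18854) = 16.9558 g.
C = m/V = 16.9558/14.4109 = 1.17659 g/m³.

1.177 g/m³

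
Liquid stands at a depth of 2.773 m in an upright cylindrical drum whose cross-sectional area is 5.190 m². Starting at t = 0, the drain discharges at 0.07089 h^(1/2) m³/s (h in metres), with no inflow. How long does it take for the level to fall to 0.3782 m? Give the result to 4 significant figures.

A dh/dt = −Q_out = −0.07089 √h.
This is separable: 2 d(√h)/dt = −0.07089/A, so √h = √h₀ − (0.07089/(2A)) t.
t = 2A(√h₀ − √h)/0.07089 = 2·5.190·(√2.773 − √0.3782)/0.07089
  = 10.3800 × (1.66523 − 0.614980) / 0.07089 = 153.782 s.

153.8 s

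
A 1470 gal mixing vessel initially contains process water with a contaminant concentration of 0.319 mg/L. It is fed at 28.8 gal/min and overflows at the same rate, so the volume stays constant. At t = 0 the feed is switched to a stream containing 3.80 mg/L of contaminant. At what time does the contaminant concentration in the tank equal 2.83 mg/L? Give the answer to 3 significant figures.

Species balance: V dC/dt = Q(C_in − C) ⇒ τ = V/Q = 51.042 min.
C(t) = C_in + (C₀ − C_in) e^(−t/τ). Set C = 2.83 and solve for t:
e^(−t/τ) = (C − C_in)/(C₀ − C_in) = (2.83 − 3.80)/(0.319 − 3.80) = 0.27866
t = −τ ln(…) = 51.042 × 1.2778 = 65.220 min.

65.2 min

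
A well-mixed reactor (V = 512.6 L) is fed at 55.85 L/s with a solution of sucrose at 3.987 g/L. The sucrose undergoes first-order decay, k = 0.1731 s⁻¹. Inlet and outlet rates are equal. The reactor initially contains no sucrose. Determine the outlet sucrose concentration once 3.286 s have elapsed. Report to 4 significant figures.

0.9305 g/L

V dC/dt = Q(C_in − C) − k V C.
This is linear with rate a = Q/V + k = 0.282054 s⁻¹.
C_ss = Q C_in/(Q + kV) = 1.54013 g/L; C(t) = C_ss + (C₀ − C_ss) e^(−a t).
C(3.286) = 1.54013 + (-1.54013)·e^(−0.282054·3.286) = 1.54013 + (-1.54013)·0.395806 = 0.930538 g/L.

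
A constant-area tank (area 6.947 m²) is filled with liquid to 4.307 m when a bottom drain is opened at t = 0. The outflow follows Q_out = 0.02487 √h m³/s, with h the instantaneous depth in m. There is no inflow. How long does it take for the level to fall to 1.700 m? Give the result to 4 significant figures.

Volume balance on the tank: A dh/dt = −0.02487 √h.
∫ h^(−1/2) dh = −(0.02487/A) ∫ dt, giving 2√h = 2√h₀ − (0.02487/A) t.
t = 2A(√h₀ − √h)/0.02487 = 2·6.947·(√4.307 − √1.700)/0.02487
  = 13.8940 × (2.07533 − 1.30384) / 0.02487 = 431.005 s.

431.0 s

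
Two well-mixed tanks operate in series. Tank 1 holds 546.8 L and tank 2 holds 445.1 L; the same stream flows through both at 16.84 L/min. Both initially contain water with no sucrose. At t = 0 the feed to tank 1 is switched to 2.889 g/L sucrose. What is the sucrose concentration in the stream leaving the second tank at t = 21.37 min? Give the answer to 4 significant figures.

0.4789 g/L

Time constants: τᵢ = Vᵢ/Q for each well-mixed tank.
τ₁ = 546.8/16.84 = 32.4703 min; τ₂ = 445.1/16.84 = 26.4311 min.
Tank 1: C₁ = C_in(1 − e^(−t/τ₁)). Tank 2 (τ₁ ≠ τ₂): C₂ = C_in[1 − (τ₁ e^(−t/τ₁) − τ₂ e^(−t/τ₂))/(τ₁ − τ₂)].
At t = 21.37: e^(−t/τ₁) = 0.517814, e^(−t/τ₂) = 0.445518.
C₂ = 2.889·[1 − (32.4703·0.517814 − 26.4311·0.445518)/(6.03919)] = 2.889·0.165779 = 0.478935 g/L.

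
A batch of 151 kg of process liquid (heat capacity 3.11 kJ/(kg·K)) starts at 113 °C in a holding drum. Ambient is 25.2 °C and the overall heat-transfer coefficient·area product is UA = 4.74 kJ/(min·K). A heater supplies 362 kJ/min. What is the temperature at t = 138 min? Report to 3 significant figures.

104 °C

M c_p dT/dt = −UA(T − T_amb) + Q̇.
dT/dt = (T_ss − T)/τ with T_ss = T_amb + Q̇/UA = 25.2 + 362/4.74 = 101.57 °C, τ = M c_p/UA = 151·3.11/4.74 = 99.074 min.
Integrating: T(t) = T_ss + (T₀ − T_ss) e^(−t/τ).
T(138) = 101.57 + (11.429)·0.24835 = 104.41 °C.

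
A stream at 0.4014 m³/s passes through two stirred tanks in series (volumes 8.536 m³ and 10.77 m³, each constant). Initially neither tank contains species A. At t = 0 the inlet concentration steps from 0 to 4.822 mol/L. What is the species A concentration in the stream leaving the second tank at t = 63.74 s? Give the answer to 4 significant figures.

3.581 mol/L

Species balance on tank i: dCᵢ/dt = (Cᵢ₋₁ − Cᵢ)/τᵢ with τᵢ = Vᵢ/Q.
τ₁ = 8.536/0.4014 = 21.2656 s; τ₂ = 10.77/0.4014 = 26.8311 s.
Solving the cascade with C₁(0)=C₂(0)=0 gives C₂(t) = C_in[1 − (τ₁ e^(−t/τ₁) − τ₂ e^(−t/τ₂))/(τ₁ − τ₂)].
At t = 63.74: e^(−t/τ₁) = 0.0499200, e^(−t/τ₂) = 0.0929585.
C₂ = 4.822·[1 − (21.2656·0.0499200 − 26.8311·0.0929585)/(-5.56552)] = 4.822·0.742594 = 3.58079 mol/L.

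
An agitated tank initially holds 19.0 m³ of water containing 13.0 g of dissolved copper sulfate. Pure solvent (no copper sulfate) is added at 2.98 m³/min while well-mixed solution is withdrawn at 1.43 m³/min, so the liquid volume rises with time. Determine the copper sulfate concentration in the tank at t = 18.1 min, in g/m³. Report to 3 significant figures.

0.120 g/m³

Total volume: dV/dt = Q_in − Q_out = 1.5500 m³/min, so V(t) = 19.0 + 1.5500 t and V(18.1) = 47.055 m³.
No copper sulfate enters, so dm/dt = −Q_out · (m/V).
Separate: dm/m = −Q_out dt/V(t) ⇒ ln(m/m₀) = −(Q_out/(Q_in−Q_out)) ln(V/V₀).
m = m₀ (V₀/V)^(Q_out/(Q_in−Q_out)) = 13.0 × (19.0/47.055)^(0.92258) = 5.6310 g.
C = m/V = 5.6310/47.055 = 0.11967 g/m³.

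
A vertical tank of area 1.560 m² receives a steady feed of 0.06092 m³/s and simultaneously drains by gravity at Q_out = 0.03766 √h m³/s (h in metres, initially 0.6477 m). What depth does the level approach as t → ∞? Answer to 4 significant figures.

2.617 m

Level balance: A dh/dt = 0.06092 − 0.03766 √h. Setting dh/dt = 0:
Q_in = 0.03766 √h_ss ⇒ √h_ss = 0.06092/0.03766 = 1.61763.
h_ss = 1.61763² = 2.61673 m. (Since h₀ = 0.6477 m < h_ss, the level will rise toward this value.)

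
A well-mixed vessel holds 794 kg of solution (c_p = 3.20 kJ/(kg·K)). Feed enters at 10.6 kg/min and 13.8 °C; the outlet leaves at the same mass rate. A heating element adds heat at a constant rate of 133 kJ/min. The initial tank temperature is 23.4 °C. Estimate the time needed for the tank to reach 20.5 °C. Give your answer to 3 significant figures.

53.5 min

Heat balance on the well-mixed liquid: M c_p dT/dt = ṁ c_p (T_in − T) + 133.
τ = M/ṁ = 74.906 min; T_ss = T_in + Q̇/(ṁ c_p) = 17.721 °C.
T(t) = T_ss + (T₀ − T_ss) e^(−t/τ). Set T = 20.5:
e^(−t/τ) = (20.5 − 17.721)/(23.4 − 17.721) = 0.48935
t = −74.906 · ln(0.48935) = 53.534 min.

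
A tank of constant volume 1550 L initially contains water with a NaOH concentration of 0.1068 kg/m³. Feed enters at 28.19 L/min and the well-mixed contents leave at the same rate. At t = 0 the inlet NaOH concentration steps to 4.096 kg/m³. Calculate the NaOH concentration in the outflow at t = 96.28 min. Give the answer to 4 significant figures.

3.404 kg/m³

Transient balance on the dissolved component: V dC/dt = Q(C_in − C).
Rewrite as dC/dt + C/τ = C_in/τ, τ = V/Q = 54.9840 min.
C approaches C_in exponentially: C(t) = C_in + (C₀ − C_in) e^(−t/τ).
C(96.28) = 4.096 + (0.1068 − 4.096)·e^(−96.28/54.9840) = 4.096 + (-3.98920)·0.173591 = 3.40351 kg/m³.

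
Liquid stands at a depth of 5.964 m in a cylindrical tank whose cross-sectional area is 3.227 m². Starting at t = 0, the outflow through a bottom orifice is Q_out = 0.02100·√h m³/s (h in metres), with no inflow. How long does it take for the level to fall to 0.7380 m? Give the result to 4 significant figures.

A dh/dt = −Q_out = −0.02100 √h.
This is separable: 2 d(√h)/dt = −0.02100/A, so √h = √h₀ − (0.02100/(2A)) t.
t = 2A(√h₀ − √h)/0.02100 = 2·3.227·(√5.964 − √0.7380)/0.02100
  = 6.45400 × (2.44213 − 0.859069) / 0.02100 = 486.527 s.

486.5 s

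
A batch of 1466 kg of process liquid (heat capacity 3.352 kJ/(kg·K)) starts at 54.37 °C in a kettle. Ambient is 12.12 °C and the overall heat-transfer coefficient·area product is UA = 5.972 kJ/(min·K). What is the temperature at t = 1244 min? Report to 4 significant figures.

21.44 °C

Lumped-capacitance energy balance: M c_p dT/dt = UA(T_amb − T).
dT/dt = (T_ss − T)/τ with T_ss = T_amb = 12.1200 °C, τ = M c_p/UA = 1466·3.352/5.972 = 822.845 min.
Integrating: T(t) = T_ss + (T₀ − T_ss) e^(−t/τ).
T(1244) = 12.1200 + (42.2500)·0.220507 = 21.4364 °C.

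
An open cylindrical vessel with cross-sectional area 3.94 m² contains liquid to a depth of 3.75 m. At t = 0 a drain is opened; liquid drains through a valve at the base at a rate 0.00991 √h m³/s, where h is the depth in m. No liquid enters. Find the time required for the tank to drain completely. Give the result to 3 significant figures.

Volume balance on the tank: A dh/dt = −0.00991 √h.
Separate and integrate: 2(√h − √h₀) = −(0.00991/A) t.
Set h = 0: 2√h₀ = (0.00991/A) t_empty ⇒ t_empty = 2A√h₀/0.00991.
t_empty = 2·3.94·√3.75/0.00991 = 7.8800·1.9365/0.00991 = 1539.8 s.

1540 s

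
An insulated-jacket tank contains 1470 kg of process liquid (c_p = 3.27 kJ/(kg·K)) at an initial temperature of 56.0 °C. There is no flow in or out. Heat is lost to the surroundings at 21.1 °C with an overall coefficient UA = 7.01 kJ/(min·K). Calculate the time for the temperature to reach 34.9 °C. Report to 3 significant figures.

M c_p dT/dt = −UA(T − T_amb).
τ = M c_p/UA = 685.72 min; T_ss = T_amb = 21.100 °C.
T(t) = T_ss + (T₀ − T_ss)e^(−t/τ); set T = 34.9:
t = −τ ln[(T − T_ss)/(T₀ − T_ss)] = −685.72 · ln(0.39542) = 636.22 min.

636 min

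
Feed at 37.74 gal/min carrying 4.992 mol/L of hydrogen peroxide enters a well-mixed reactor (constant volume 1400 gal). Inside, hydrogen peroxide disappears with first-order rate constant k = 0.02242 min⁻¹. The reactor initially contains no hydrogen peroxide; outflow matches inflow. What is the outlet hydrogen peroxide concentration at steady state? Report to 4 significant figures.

Accumulation = in − out − consumed: V dC/dt = Q C_in − Q C − k V C.
At steady state: 0 = Q C_in − (Q + kV) C_ss, so C_ss = Q C_in/(Q + kV).
C_ss = 37.74·4.992/(37.74 + 0.02242·1400) = 188.398/69.1280 = 2.72535 mol/L.

2.725 mol/L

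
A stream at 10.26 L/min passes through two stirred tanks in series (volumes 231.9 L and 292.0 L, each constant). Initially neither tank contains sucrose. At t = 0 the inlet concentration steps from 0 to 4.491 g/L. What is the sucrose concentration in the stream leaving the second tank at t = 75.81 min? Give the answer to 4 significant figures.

3.576 g/L

Each tank obeys Vᵢ dCᵢ/dt = Q(Cᵢ₋₁ − Cᵢ), so τᵢ = Vᵢ/Q.
τ₁ = 231.9/10.26 = 22.6023 min; τ₂ = 292.0/10.26 = 28.4600 min.
Tank 1: C₁ = C_in(1 − e^(−t/τ₁)). Tank 2 (τ₁ ≠ τ₂): C₂ = C_in[1 − (τ₁ e^(−t/τ₁) − τ₂ e^(−t/τ₂))/(τ₁ − τ₂)].
At t = 75.81: e^(−t/τ₁) = 0.0349416, e^(−t/τ₂) = 0.0696875.
C₂ = 4.491·[1 − (22.6023·0.0349416 − 28.4600·0.0696875)/(-5.85770)] = 4.491·0.796243 = 3.57593 g/L.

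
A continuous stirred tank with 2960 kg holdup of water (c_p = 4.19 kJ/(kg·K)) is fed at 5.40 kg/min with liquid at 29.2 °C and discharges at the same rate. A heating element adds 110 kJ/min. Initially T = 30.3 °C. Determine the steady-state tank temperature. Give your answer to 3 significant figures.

34.1 °C

M c_p dT/dt = ṁ c_p (T_in − T) + Q̇.
At steady state dT/dt = 0 ⇒ T_ss = T_in + Q̇/(ṁ c_p) = 29.2 + 110/(5.40·4.19) = 34.062 °C.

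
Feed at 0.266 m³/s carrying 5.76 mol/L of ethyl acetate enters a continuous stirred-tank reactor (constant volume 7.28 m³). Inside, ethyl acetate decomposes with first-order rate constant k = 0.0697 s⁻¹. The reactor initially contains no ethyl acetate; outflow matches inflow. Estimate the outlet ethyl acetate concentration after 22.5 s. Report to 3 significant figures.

1.80 mol/L

V dC/dt = Q(C_in − C) − k V C.
dC/dt = (Q/V) C_in − (Q/V + k) C; effective rate a = Q/V + k = 0.036538 + 0.0697 = 0.10624 s⁻¹.
C_ss = Q C_in/(Q + kV) = 1.9810 mol/L; C(t) = C_ss + (C₀ − C_ss) e^(−a t).
C(22.5) = 1.9810 + (-1.9810)·e^(−0.10624·22.5) = 1.9810 + (-1.9810)·0.091596 = 1.7996 mol/L.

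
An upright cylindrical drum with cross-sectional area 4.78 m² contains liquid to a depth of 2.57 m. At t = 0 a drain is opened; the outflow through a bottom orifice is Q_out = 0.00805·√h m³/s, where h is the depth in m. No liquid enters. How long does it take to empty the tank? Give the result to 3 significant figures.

1900 s

Volume balance on the tank: A dh/dt = −0.00805 √h.
Separate and integrate: 2(√h − √h₀) = −(0.00805/A) t.
Tank is empty when √h = 0: t_empty = 2A√h₀/0.00805.
t_empty = 2·4.78·√2.57/0.00805 = 9.5600·1.6031/0.00805 = 1903.8 s.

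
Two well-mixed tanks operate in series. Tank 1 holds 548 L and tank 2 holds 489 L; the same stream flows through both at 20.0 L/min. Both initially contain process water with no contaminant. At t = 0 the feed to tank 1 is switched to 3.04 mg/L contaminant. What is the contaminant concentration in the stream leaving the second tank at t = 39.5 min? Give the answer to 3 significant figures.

Species balance on tank i: dCᵢ/dt = (Cᵢ₋₁ − Cᵢ)/τᵢ with τᵢ = Vᵢ/Q.
τ₁ = 548/20.0 = 27.400 min; τ₂ = 489/20.0 = 24.450 min.
Solving the cascade with C₁(0)=C₂(0)=0 gives C₂(t) = C_in[1 − (τ₁ e^(−t/τ₁) − τ₂ e^(−t/τ₂))/(τ₁ − τ₂)].
At t = 39.5: e^(−t/τ₁) = 0.23655, e^(−t/τ₂) = 0.19878.
C₂ = 3.04·[1 − (27.400·0.23655 − 24.450·0.19878)/(2.9500)] = 3.04·0.45045 = 1.3694 mg/L.

1.37 mg/L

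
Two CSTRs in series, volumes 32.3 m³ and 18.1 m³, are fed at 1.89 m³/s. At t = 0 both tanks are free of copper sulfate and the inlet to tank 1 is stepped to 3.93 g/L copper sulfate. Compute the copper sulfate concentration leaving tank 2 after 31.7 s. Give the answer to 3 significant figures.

Time constants: τᵢ = Vᵢ/Q for each well-mixed tank.
τ₁ = 32.3/1.89 = 17.090 s; τ₂ = 18.1/1.89 = 9.5767 s.
Tank 1: C₁ = C_in(1 − e^(−t/τ₁)). Tank 2 (τ₁ ≠ τ₂): C₂ = C_in[1 − (τ₁ e^(−t/τ₁) − τ₂ e^(−t/τ₂))/(τ₁ − τ₂)].
At t = 31.7: e^(−t/τ₁) = 0.15647, e^(−t/τ₂) = 0.036512.
C₂ = 3.93·[1 − (17.090·0.15647 − 9.5767·0.036512)/(7.5132)] = 3.93·0.69063 = 2.7142 g/L.

2.71 g/L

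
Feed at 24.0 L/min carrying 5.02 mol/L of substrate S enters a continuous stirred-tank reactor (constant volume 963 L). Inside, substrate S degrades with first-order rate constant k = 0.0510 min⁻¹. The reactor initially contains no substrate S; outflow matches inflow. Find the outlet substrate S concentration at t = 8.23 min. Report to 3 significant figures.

0.766 mol/L

V dC/dt = Q(C_in − C) − k V C.
dC/dt = (Q/V) C_in − (Q/V + k) C; effective rate a = Q/V + k = 0.024922 + 0.0510 = 0.075922 min⁻¹.
C_ss = Q C_in/(Q + kV) = 1.6479 mol/L; C(t) = C_ss + (C₀ − C_ss) e^(−a t).
C(8.23) = 1.6479 + (-1.6479)·e^(−0.075922·8.23) = 1.6479 + (-1.6479)·0.53535 = 0.76568 mol/L.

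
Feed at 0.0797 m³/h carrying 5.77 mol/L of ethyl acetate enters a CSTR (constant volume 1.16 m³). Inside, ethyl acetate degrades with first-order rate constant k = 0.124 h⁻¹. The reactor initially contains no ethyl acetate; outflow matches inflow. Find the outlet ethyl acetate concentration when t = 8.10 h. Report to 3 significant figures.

1.63 mol/L

Species balance: V dC/dt = Q C_in − Q C − k V C.
This is linear with rate a = Q/V + k = 0.19271 h⁻¹.
C_ss = Q C_in/(Q + kV) = 2.0572 mol/L; C(t) = C_ss + (C₀ − C_ss) e^(−a t).
C(8.10) = 2.0572 + (-2.0572)·e^(−0.19271·8.10) = 2.0572 + (-2.0572)·0.20994 = 1.6253 mol/L.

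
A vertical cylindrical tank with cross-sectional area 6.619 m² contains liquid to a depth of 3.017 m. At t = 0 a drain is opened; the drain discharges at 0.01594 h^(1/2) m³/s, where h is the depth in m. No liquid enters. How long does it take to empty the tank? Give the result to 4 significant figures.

1443 s

A dh/dt = −Q_out = −0.01594 √h.
∫ h^(−1/2) dh = −(0.01594/A) ∫ dt, giving 2√h = 2√h₀ − (0.01594/A) t.
Set h = 0: 2√h₀ = (0.01594/A) t_empty ⇒ t_empty = 2A√h₀/0.01594.
t_empty = 2·6.619·√3.017/0.01594 = 13.2380·1.73695/0.01594 = 1442.52 s.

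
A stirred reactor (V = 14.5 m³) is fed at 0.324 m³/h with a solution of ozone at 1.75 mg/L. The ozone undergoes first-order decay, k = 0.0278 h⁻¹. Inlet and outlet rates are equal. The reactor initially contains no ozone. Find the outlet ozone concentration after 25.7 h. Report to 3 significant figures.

V dC/dt = Q(C_in − C) − k V C.
This is linear with rate a = Q/V + k = 0.050145 h⁻¹.
C_ss = Q C_in/(Q + kV) = 0.77981 mg/L; C(t) = C_ss + (C₀ − C_ss) e^(−a t).
C(25.7) = 0.77981 + (-0.77981)·e^(−0.050145·25.7) = 0.77981 + (-0.77981)·0.27562 = 0.56488 mg/L.

0.565 mg/L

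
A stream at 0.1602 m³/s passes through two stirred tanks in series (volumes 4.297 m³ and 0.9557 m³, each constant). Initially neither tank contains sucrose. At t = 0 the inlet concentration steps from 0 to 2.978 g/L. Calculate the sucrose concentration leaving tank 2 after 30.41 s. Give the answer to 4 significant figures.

1.751 g/L

Species balance on tank i: dCᵢ/dt = (Cᵢ₋₁ − Cᵢ)/τᵢ with τᵢ = Vᵢ/Q.
τ₁ = 4.297/0.1602 = 26.8227 s; τ₂ = 0.9557/0.1602 = 5.96567 s.
Solving the cascade with C₁(0)=C₂(0)=0 gives C₂(t) = C_in[1 − (τ₁ e^(−t/τ₁) − τ₂ e^(−t/τ₂))/(τ₁ − τ₂)].
At t = 30.41: e^(−t/τ₁) = 0.321827, e^(−t/τ₂) = 0.00611200.
C₂ = 2.978·[1 − (26.8227·0.321827 − 5.96567·0.00611200)/(20.8571)] = 2.978·0.587870 = 1.75068 g/L.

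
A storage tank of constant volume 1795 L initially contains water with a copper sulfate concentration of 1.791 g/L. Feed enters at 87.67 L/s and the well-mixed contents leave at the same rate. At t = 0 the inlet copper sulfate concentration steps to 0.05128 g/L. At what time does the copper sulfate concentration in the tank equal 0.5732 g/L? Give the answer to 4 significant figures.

24.65 s

Transient balance on the dissolved component: V dC/dt = Q(C_in − C), so τ = V/Q = 20.4745 s.
C(t) = C_in + (C₀ − C_in) e^(−t/τ). Set C = 0.5732 and solve for t:
e^(−t/τ) = (C − C_in)/(C₀ − C_in) = (0.5732 − 0.05128)/(1.791 − 0.05128) = 0.300002
t = −τ ln(…) = 20.4745 × 1.20397 = 24.6506 s.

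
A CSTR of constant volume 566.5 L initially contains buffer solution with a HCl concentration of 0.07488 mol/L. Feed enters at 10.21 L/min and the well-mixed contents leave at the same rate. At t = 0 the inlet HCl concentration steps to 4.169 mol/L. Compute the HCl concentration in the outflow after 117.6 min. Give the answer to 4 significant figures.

3.677 mol/L

Accumulation = in − out for the solute gives V dC/dt = Q(C_in − C).
Rewrite as dC/dt + C/τ = C_in/τ, τ = V/Q = 55.4848 min.
Integrating: C(t) = C_in + (C₀ − C_in) e^(−t/τ).
C(117.6) = 4.169 + (0.07488 − 4.169)·e^(−117.6/55.4848) = 4.169 + (-4.09412)·0.120092 = 3.67733 mol/L.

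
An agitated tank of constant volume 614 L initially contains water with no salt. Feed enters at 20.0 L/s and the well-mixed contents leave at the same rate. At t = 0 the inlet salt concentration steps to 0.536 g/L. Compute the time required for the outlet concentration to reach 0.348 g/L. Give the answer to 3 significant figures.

32.2 s

Accumulation = in − out for the solute gives V dC/dt = Q(C_in − C), so τ = V/Q = 30.700 s.
C(t) = C_in + (C₀ − C_in) e^(−t/τ). Set C = 0.348 and solve for t:
e^(−t/τ) = (C − C_in)/(C₀ − C_in) = (0.348 − 0.536)/(0 − 0.536) = 0.35075
t = −τ ln(…) = 30.700 × 1.0477 = 32.164 s.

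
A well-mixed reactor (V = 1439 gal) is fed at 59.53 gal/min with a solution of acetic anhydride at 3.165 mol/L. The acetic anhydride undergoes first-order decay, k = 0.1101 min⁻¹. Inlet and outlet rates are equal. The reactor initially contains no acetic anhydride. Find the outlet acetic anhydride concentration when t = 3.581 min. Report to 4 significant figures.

0.3619 mol/L

Species balance: V dC/dt = Q C_in − Q C − k V C.
dC/dt = (Q/V) C_in − (Q/V + k) C; effective rate a = Q/V + k = 0.0413690 + 0.1101 = 0.151469 min⁻¹.
C_ss = Q C_in/(Q + kV) = 0.864420 mol/L; C(t) = C_ss + (C₀ − C_ss) e^(−a t).
C(3.581) = 0.864420 + (-0.864420)·e^(−0.151469·3.581) = 0.864420 + (-0.864420)·0.581345 = 0.361894 mol/L.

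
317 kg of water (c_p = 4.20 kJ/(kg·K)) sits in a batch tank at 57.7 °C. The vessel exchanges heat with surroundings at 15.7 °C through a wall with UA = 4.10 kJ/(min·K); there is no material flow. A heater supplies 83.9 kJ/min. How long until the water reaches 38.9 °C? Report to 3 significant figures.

M c_p dT/dt = −UA(T − T_amb) + Q̇.
τ = M c_p/UA = 324.73 min; T_ss = T_amb + Q̇/UA = 15.7 + 83.9/4.10 = 36.163 °C.
T(t) = T_ss + (T₀ − T_ss)e^(−t/τ); set T = 38.9:
t = −τ ln[(T − T_ss)/(T₀ − T_ss)] = −324.73 · ln(0.12707) = 669.94 min.

670 min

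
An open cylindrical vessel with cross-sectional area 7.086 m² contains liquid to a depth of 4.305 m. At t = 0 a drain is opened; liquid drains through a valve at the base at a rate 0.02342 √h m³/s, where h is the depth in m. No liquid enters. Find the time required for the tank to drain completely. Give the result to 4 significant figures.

A dh/dt = −Q_out = −0.02342 √h.
Separate and integrate: 2(√h − √h₀) = −(0.02342/A) t.
Set h = 0: 2√h₀ = (0.02342/A) t_empty ⇒ t_empty = 2A√h₀/0.02342.
t_empty = 2·7.086·√4.305/0.02342 = 14.1720·2.07485/0.02342 = 1255.54 s.

1256 s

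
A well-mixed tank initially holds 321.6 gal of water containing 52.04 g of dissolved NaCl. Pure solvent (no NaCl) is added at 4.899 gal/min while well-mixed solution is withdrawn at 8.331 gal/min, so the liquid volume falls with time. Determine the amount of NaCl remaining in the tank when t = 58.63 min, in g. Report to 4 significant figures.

Let m(t) be the amount of NaCl. Volume: V(t) = V₀ + (Q_in − Q_out) t = 321.6 − 3.43200 t; V(58.63) = 120.382 gal.
Species balance (pure solvent in): dm/dt = −Q_out · m/V(t).
Separate: dm/m = −Q_out dt/V(t) ⇒ ln(m/m₀) = −(Q_out/(Q_in−Q_out)) ln(V/V₀).
m = m₀ (V₀/V)^(Q_out/(Q_in−Q_out)) = 52.04 × (321.6/120.382)^(-2.42745) = 4.79084 g.

4.791 g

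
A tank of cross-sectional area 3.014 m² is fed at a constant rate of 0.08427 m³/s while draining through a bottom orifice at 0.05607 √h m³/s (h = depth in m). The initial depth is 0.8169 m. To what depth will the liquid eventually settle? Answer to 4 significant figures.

2.259 m

Unsteady balance on liquid volume: A dh/dt = Q_in − 0.05607 √h. At steady state dh/dt = 0:
Q_in = 0.05607 √h_ss ⇒ √h_ss = 0.08427/0.05607 = 1.50294.
h_ss = 1.50294² = 2.25884 m. (Since h₀ = 0.8169 m < h_ss, the level will rise toward this value.)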